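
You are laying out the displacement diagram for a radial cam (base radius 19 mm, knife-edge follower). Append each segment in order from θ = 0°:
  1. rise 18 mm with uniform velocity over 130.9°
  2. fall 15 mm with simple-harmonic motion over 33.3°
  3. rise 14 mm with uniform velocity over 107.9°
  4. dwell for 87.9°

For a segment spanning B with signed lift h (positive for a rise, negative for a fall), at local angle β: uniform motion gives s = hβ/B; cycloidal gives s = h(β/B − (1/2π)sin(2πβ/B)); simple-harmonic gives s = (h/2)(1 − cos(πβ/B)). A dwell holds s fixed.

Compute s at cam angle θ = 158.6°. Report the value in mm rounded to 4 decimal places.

seg 1 [0°–130.9°] uniform, h=18: full span → s += 18 → s = 18.0000
seg 2 [130.9°–164.2°] simple-harmonic, h=-15: θ=158.6° here. β=27.7, B=33.3. -15/2·(1 − cos(π·0.8318)) = -13.9774 → s = 4.0226

4.0226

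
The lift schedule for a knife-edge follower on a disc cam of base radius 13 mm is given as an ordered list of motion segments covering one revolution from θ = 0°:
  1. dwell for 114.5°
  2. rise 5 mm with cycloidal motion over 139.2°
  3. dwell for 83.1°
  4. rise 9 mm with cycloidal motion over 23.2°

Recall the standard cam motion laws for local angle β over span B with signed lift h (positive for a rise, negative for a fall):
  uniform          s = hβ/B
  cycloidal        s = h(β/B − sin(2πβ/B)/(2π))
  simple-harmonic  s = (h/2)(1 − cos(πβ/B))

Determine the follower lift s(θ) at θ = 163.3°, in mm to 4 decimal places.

seg 1 [0°–114.5°] dwell: s stays 0.0000
seg 2 [114.5°–253.7°] cycloidal, h=5: θ=163.3° here. β=48.8, B=139.2. 5·(0.3506 − sin(2π·0.3506)/(2π)) = 1.1108 → s = 1.1108

1.1108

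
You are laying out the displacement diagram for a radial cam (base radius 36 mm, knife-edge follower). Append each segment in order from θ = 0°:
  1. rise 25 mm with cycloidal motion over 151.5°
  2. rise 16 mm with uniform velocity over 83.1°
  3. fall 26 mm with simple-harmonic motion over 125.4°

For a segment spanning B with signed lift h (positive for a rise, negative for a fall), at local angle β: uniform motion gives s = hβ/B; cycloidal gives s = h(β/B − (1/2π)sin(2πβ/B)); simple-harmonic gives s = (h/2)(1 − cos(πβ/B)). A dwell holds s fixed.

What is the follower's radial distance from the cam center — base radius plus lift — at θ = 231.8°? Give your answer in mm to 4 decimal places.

seg 1 [0°–151.5°] cycloidal, h=25: full span → s += 25 → s = 25.0000
seg 2 [151.5°–234.6°] uniform, h=16: θ=231.8° here. β=80.3, B=83.1. 16·80.3/83.1 = 15.4609 → s = 40.4609
radial distance = base radius + s = 36 + 40.4609 = 76.4609

76.4609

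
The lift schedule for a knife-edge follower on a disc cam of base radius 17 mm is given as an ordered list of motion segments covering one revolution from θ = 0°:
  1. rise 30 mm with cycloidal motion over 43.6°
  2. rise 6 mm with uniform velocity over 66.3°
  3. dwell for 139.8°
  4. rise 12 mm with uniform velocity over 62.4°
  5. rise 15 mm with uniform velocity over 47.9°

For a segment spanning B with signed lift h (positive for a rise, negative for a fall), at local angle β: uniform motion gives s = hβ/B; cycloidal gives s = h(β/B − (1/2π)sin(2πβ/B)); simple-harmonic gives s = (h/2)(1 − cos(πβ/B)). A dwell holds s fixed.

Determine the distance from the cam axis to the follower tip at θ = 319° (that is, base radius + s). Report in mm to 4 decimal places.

seg 1 [0°–43.6°] cycloidal, h=30: full span → s += 30 → s = 30.0000
seg 2 [43.6°–109.9°] uniform, h=6: full span → s += 6 → s = 36.0000
seg 3 [109.9°–249.7°] dwell: s stays 36.0000
seg 4 [249.7°–312.1°] uniform, h=12: full span → s += 12 → s = 48.0000
seg 5 [312.1°–360°] uniform, h=15: θ=319° here. β=6.9, B=47.9. 15·6.9/47.9 = 2.1608 → s = 50.1608
radial distance = base radius + s = 17 + 50.1608 = 67.1608

67.1608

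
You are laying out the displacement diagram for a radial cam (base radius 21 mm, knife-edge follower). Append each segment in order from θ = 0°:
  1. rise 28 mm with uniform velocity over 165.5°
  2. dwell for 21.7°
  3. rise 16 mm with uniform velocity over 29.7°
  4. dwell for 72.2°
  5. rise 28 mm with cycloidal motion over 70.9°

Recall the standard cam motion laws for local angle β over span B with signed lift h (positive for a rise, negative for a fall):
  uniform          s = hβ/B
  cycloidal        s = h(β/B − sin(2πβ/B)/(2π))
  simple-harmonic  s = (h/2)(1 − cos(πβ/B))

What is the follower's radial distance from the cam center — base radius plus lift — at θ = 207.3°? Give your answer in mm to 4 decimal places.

seg 1 [0°–165.5°] uniform, h=28: full span → s += 28 → s = 28.0000
seg 2 [165.5°–187.2°] dwell: s stays 28.0000
seg 3 [187.2°–216.9°] uniform, h=16: θ=207.3° here. β=20.1, B=29.7. 16·20.1/29.7 = 10.8283 → s = 38.8283
radial distance = base radius + s = 21 + 38.8283 = 59.8283

59.8283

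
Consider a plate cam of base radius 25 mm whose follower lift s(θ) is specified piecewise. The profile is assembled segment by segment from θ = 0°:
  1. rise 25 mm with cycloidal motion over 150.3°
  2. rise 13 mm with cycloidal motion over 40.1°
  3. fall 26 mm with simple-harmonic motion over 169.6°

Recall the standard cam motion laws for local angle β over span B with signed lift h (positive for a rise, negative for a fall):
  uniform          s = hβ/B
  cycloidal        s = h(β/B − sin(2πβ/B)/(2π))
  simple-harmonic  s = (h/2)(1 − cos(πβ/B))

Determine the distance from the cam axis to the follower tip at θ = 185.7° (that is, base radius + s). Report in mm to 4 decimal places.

seg 1 [0°–150.3°] cycloidal, h=25: full span → s += 25 → s = 25.0000
seg 2 [150.3°–190.4°] cycloidal, h=13: θ=185.7° here. β=35.4, B=40.1. 13·(0.8828 − sin(2π·0.8828)/(2π)) = 12.8660 → s = 37.8660
radial distance = base radius + s = 25 + 37.8660 = 62.8660

62.8660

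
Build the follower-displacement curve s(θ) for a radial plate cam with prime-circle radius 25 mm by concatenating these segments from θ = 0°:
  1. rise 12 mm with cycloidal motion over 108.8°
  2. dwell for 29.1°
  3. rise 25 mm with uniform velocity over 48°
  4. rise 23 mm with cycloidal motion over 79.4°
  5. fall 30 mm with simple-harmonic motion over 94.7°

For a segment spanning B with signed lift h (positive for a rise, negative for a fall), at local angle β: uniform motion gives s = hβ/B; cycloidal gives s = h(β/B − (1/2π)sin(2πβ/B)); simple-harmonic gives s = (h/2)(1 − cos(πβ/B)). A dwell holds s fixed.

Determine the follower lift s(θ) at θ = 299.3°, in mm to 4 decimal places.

seg 1 [0°–108.8°] cycloidal, h=12: full span → s += 12 → s = 12.0000
seg 2 [108.8°–137.9°] dwell: s stays 12.0000
seg 3 [137.9°–185.9°] uniform, h=25: full span → s += 25 → s = 37.0000
seg 4 [185.9°–265.3°] cycloidal, h=23: full span → s += 23 → s = 60.0000
seg 5 [265.3°–360°] simple-harmonic, h=-30: θ=299.3° here. β=34, B=94.7. -30/2·(1 − cos(π·0.3590)) = -8.5719 → s = 51.4281

51.4281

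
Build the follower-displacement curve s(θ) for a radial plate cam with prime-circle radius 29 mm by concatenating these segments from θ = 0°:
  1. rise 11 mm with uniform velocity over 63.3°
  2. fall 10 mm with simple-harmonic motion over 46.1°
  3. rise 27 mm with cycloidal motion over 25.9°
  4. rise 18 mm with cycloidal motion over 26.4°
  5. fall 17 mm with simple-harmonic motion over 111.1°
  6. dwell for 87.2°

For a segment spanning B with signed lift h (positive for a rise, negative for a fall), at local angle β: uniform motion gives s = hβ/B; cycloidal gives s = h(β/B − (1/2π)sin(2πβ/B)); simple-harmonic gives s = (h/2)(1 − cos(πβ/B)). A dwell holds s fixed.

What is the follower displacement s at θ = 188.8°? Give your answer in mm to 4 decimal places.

seg 1 [0°–63.3°] uniform, h=11: full span → s += 11 → s = 11.0000
seg 2 [63.3°–109.4°] simple-harmonic, h=-10: full span → s += -10 → s = 1.0000
seg 3 [109.4°–135.3°] cycloidal, h=27: full span → s += 27 → s = 28.0000
seg 4 [135.3°–161.7°] cycloidal, h=18: full span → s += 18 → s = 46.0000
seg 5 [161.7°–272.8°] simple-harmonic, h=-17: θ=188.8° here. β=27.1, B=111.1. -17/2·(1 − cos(π·0.2439)) = -2.3760 → s = 43.6240

43.6240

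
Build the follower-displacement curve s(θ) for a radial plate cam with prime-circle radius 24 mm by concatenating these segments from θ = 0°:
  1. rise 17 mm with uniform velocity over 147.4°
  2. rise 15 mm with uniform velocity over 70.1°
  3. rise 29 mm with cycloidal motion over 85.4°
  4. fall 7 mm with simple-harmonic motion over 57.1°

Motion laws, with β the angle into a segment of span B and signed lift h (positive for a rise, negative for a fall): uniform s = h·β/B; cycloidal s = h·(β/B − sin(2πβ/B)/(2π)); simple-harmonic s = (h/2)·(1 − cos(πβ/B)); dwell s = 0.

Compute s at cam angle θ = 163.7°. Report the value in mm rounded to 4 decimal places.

seg 1 [0°–147.4°] uniform, h=17: full span → s += 17 → s = 17.0000
seg 2 [147.4°–217.5°] uniform, h=15: θ=163.7° here. β=16.3, B=70.1. 15·16.3/70.1 = 3.4879 → s = 20.4879

20.4879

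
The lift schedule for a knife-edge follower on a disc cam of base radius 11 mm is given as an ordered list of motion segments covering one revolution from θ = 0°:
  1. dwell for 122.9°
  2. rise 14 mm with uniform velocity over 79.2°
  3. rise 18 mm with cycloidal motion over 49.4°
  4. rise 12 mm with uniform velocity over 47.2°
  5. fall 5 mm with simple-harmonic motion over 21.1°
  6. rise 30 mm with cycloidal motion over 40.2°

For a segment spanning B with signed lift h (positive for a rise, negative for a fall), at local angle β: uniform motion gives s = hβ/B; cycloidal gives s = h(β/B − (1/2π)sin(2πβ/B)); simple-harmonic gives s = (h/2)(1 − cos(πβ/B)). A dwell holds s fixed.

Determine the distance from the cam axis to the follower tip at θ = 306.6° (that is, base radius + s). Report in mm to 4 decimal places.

seg 1 [0°–122.9°] dwell: s stays 0.0000
seg 2 [122.9°–202.1°] uniform, h=14: full span → s += 14 → s = 14.0000
seg 3 [202.1°–251.5°] cycloidal, h=18: full span → s += 18 → s = 32.0000
seg 4 [251.5°–298.7°] uniform, h=12: full span → s += 12 → s = 44.0000
seg 5 [298.7°–319.8°] simple-harmonic, h=-5: θ=306.6° here. β=7.9, B=21.1. -5/2·(1 − cos(π·0.3744)) = -1.5390 → s = 42.4610
radial distance = base radius + s = 11 + 42.4610 = 53.4610

53.4610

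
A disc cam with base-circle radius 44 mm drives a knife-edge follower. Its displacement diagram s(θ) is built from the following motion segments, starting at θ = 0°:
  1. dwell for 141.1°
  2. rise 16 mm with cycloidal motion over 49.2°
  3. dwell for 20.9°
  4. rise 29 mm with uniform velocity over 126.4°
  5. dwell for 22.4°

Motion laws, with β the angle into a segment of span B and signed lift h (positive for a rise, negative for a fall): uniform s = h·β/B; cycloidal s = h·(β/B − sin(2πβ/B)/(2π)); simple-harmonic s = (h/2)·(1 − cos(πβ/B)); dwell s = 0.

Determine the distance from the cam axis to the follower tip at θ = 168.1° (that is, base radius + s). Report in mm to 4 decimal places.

seg 1 [0°–141.1°] dwell: s stays 0.0000
seg 2 [141.1°–190.3°] cycloidal, h=16: θ=168.1° here. β=27, B=49.2. 16·(0.5488 − sin(2π·0.5488)/(2π)) = 9.5488 → s = 9.5488
radial distance = base radius + s = 44 + 9.5488 = 53.5488

53.5488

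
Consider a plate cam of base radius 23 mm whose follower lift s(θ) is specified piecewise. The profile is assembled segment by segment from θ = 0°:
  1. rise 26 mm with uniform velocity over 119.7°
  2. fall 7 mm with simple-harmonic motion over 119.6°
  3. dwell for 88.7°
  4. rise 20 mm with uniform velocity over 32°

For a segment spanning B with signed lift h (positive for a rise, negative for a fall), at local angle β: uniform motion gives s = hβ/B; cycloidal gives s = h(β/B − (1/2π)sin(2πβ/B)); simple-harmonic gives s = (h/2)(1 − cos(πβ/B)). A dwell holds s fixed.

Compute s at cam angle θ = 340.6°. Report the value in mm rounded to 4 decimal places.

seg 1 [0°–119.7°] uniform, h=26: full span → s += 26 → s = 26.0000
seg 2 [119.7°–239.3°] simple-harmonic, h=-7: full span → s += -7 → s = 19.0000
seg 3 [239.3°–328°] dwell: s stays 19.0000
seg 4 [328°–360°] uniform, h=20: θ=340.6° here. β=12.6, B=32. 20·12.6/32 = 7.8750 → s = 26.8750

26.8750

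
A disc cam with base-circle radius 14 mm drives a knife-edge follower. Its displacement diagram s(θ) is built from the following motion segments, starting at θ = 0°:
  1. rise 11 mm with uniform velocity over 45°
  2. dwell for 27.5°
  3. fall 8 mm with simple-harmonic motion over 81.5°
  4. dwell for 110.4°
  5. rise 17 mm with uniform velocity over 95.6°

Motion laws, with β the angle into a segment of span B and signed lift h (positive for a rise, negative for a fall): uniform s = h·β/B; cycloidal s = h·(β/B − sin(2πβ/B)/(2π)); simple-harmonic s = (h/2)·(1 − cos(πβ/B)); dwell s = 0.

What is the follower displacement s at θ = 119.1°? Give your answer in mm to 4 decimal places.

seg 1 [0°–45°] uniform, h=11: full span → s += 11 → s = 11.0000
seg 2 [45°–72.5°] dwell: s stays 11.0000
seg 3 [72.5°–154°] simple-harmonic, h=-8: θ=119.1° here. β=46.6, B=81.5. -8/2·(1 − cos(π·0.5718)) = -4.8944 → s = 6.1056

6.1056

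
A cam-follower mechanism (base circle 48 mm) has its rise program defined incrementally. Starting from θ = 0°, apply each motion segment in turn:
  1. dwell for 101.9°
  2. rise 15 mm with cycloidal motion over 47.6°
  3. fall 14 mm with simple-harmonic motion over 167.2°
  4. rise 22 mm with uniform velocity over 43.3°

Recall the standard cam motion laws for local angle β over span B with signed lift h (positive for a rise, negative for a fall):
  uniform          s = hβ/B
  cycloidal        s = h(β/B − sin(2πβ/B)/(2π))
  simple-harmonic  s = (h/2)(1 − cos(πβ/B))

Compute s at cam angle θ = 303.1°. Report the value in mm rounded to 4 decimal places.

seg 1 [0°–101.9°] dwell: s stays 0.0000
seg 2 [101.9°–149.5°] cycloidal, h=15: full span → s += 15 → s = 15.0000
seg 3 [149.5°–316.7°] simple-harmonic, h=-14: θ=303.1° here. β=153.6, B=167.2. -14/2·(1 − cos(π·0.9187)) = -13.7727 → s = 1.2273

1.2273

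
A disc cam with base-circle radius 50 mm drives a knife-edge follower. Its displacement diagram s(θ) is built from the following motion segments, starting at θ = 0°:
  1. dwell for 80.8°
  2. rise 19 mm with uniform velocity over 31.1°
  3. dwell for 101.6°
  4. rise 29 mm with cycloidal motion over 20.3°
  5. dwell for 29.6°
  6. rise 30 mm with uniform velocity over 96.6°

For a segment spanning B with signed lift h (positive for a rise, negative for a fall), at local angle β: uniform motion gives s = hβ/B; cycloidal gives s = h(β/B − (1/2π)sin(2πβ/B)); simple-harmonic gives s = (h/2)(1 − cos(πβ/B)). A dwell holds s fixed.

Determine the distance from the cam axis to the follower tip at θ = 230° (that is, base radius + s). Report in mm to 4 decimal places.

seg 1 [0°–80.8°] dwell: s stays 0.0000
seg 2 [80.8°–111.9°] uniform, h=19: full span → s += 19 → s = 19.0000
seg 3 [111.9°–213.5°] dwell: s stays 19.0000
seg 4 [213.5°–233.8°] cycloidal, h=29: θ=230° here. β=16.5, B=20.3. 29·(0.8128 − sin(2π·0.8128)/(2π)) = 27.8322 → s = 46.8322
radial distance = base radius + s = 50 + 46.8322 = 96.8322

96.8322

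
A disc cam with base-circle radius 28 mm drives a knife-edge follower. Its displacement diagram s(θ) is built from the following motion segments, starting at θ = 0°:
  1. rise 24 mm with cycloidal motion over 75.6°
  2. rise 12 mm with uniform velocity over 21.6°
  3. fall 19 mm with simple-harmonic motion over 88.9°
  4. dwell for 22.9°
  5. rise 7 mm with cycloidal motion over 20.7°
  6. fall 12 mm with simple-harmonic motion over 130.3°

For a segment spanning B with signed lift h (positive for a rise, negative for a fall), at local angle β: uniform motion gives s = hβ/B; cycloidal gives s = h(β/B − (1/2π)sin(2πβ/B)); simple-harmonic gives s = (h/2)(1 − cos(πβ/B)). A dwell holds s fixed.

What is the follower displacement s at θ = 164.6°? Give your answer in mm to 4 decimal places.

seg 1 [0°–75.6°] cycloidal, h=24: full span → s += 24 → s = 24.0000
seg 2 [75.6°–97.2°] uniform, h=12: full span → s += 12 → s = 36.0000
seg 3 [97.2°–186.1°] simple-harmonic, h=-19: θ=164.6° here. β=67.4, B=88.9. -19/2·(1 − cos(π·0.7582)) = -16.3874 → s = 19.6126

19.6126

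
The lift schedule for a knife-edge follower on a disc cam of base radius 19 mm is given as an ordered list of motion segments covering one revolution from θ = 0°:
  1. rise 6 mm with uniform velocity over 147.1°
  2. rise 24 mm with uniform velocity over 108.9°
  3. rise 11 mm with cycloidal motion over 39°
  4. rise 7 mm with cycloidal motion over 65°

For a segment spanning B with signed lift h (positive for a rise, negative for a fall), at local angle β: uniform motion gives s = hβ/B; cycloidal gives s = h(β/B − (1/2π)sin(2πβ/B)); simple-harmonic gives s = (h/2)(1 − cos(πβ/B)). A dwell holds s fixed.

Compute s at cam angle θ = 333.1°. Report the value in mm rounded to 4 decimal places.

seg 1 [0°–147.1°] uniform, h=6: full span → s += 6 → s = 6.0000
seg 2 [147.1°–256°] uniform, h=24: full span → s += 24 → s = 30.0000
seg 3 [256°–295°] cycloidal, h=11: full span → s += 11 → s = 41.0000
seg 4 [295°–360°] cycloidal, h=7: θ=333.1° here. β=38.1, B=65. 7·(0.5862 − sin(2π·0.5862)/(2π)) = 4.6771 → s = 45.6771

45.6771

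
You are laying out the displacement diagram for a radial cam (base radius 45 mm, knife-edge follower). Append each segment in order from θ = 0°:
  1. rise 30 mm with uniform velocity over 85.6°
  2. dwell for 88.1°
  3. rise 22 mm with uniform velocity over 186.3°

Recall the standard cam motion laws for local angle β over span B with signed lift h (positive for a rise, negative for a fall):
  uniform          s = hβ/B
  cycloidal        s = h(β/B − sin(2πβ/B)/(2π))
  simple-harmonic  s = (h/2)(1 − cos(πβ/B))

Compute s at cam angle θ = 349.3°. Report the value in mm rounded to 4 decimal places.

seg 1 [0°–85.6°] uniform, h=30: full span → s += 30 → s = 30.0000
seg 2 [85.6°–173.7°] dwell: s stays 30.0000
seg 3 [173.7°–360°] uniform, h=22: θ=349.3° here. β=175.6, B=186.3. 22·175.6/186.3 = 20.7364 → s = 50.7364

50.7364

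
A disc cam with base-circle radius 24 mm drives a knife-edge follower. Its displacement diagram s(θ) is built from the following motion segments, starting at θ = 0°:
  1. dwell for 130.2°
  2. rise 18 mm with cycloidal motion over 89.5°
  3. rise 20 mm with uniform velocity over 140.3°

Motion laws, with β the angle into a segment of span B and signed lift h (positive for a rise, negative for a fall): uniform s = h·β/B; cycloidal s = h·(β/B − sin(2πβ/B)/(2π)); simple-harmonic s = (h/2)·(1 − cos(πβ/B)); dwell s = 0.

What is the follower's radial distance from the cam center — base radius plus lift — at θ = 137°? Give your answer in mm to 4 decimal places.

seg 1 [0°–130.2°] dwell: s stays 0.0000
seg 2 [130.2°–219.7°] cycloidal, h=18: θ=137° here. β=6.8, B=89.5. 18·(0.0760 − sin(2π·0.0760)/(2π)) = 0.0514 → s = 0.0514
radial distance = base radius + s = 24 + 0.0514 = 24.0514

24.0514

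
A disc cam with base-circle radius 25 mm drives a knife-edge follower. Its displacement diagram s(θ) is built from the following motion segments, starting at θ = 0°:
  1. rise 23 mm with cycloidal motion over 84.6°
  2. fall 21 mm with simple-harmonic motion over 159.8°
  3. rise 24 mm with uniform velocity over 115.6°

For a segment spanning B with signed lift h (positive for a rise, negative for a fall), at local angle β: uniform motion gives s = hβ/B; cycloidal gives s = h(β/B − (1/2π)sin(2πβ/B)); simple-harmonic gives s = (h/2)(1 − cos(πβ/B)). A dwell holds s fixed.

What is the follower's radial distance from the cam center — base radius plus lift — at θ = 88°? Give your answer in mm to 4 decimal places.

seg 1 [0°–84.6°] cycloidal, h=23: full span → s += 23 → s = 23.0000
seg 2 [84.6°–244.4°] simple-harmonic, h=-21: θ=88° here. β=3.4, B=159.8. -21/2·(1 − cos(π·0.0213)) = -0.0234 → s = 22.9766
radial distance = base radius + s = 25 + 22.9766 = 47.9766

47.9766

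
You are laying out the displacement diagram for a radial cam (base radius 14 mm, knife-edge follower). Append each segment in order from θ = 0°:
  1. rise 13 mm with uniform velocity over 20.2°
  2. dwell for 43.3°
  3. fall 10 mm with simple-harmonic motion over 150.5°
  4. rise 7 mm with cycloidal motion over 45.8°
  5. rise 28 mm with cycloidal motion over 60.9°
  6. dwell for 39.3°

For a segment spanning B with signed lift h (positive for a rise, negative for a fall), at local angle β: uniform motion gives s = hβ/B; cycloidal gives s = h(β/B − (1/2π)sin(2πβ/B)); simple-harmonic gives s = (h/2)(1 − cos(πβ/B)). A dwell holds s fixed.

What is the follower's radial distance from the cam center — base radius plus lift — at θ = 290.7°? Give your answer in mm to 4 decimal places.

seg 1 [0°–20.2°] uniform, h=13: full span → s += 13 → s = 13.0000
seg 2 [20.2°–63.5°] dwell: s stays 13.0000
seg 3 [63.5°–214°] simple-harmonic, h=-10: full span → s += -10 → s = 3.0000
seg 4 [214°–259.8°] cycloidal, h=7: full span → s += 7 → s = 10.0000
seg 5 [259.8°–320.7°] cycloidal, h=28: θ=290.7° here. β=30.9, B=60.9. 28·(0.5074 − sin(2π·0.5074)/(2π)) = 14.4137 → s = 24.4137
radial distance = base radius + s = 14 + 24.4137 = 38.4137

38.4137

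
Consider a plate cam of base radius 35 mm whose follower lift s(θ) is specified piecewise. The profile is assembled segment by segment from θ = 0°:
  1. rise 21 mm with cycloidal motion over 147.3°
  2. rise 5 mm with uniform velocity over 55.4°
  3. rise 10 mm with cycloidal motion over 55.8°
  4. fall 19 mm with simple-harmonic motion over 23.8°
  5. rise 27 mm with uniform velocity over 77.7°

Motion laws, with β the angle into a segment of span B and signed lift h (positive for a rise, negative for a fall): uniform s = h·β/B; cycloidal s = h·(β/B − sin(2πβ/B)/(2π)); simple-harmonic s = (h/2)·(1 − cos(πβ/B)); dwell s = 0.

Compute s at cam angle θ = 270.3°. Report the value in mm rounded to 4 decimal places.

seg 1 [0°–147.3°] cycloidal, h=21: full span → s += 21 → s = 21.0000
seg 2 [147.3°–202.7°] uniform, h=5: full span → s += 5 → s = 26.0000
seg 3 [202.7°–258.5°] cycloidal, h=10: full span → s += 10 → s = 36.0000
seg 4 [258.5°–282.3°] simple-harmonic, h=-19: θ=270.3° here. β=11.8, B=23.8. -19/2·(1 − cos(π·0.4958)) = -9.3746 → s = 26.6254

26.6254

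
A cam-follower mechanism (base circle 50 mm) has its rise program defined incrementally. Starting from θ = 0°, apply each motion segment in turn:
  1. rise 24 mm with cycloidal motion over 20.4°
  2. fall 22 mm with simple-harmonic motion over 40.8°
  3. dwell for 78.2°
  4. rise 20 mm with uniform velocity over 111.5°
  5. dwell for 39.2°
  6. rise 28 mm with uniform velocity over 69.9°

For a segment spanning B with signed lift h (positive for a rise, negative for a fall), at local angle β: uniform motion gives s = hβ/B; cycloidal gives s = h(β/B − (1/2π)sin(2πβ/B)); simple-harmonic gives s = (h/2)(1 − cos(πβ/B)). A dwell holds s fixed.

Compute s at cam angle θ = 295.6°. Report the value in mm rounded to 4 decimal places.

seg 1 [0°–20.4°] cycloidal, h=24: full span → s += 24 → s = 24.0000
seg 2 [20.4°–61.2°] simple-harmonic, h=-22: full span → s += -22 → s = 2.0000
seg 3 [61.2°–139.4°] dwell: s stays 2.0000
seg 4 [139.4°–250.9°] uniform, h=20: full span → s += 20 → s = 22.0000
seg 5 [250.9°–290.1°] dwell: s stays 22.0000
seg 6 [290.1°–360°] uniform, h=28: θ=295.6° here. β=5.5, B=69.9. 28·5.5/69.9 = 2.2031 → s = 24.2031

24.2031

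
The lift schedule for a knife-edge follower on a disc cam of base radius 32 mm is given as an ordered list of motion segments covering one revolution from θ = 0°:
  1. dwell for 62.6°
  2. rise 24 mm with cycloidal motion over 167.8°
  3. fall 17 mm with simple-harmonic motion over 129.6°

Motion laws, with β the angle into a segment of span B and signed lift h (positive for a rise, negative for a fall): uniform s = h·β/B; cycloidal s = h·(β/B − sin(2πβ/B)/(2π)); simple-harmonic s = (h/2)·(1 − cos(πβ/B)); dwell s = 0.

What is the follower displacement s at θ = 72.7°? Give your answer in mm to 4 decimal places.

seg 1 [0°–62.6°] dwell: s stays 0.0000
seg 2 [62.6°–230.4°] cycloidal, h=24: θ=72.7° here. β=10.1, B=167.8. 24·(0.0602 − sin(2π·0.0602)/(2π)) = 0.0342 → s = 0.0342

0.0342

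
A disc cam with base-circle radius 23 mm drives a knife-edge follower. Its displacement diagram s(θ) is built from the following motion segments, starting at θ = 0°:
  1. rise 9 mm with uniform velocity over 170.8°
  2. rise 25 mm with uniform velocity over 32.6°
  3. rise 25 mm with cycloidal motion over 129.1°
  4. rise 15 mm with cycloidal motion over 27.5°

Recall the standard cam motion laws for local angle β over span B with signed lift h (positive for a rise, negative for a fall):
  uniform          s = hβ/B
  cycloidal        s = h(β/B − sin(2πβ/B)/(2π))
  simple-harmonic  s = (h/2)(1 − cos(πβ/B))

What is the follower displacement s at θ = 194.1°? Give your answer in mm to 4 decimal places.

seg 1 [0°–170.8°] uniform, h=9: full span → s += 9 → s = 9.0000
seg 2 [170.8°–203.4°] uniform, h=25: θ=194.1° here. β=23.3, B=32.6. 25·23.3/32.6 = 17.8681 → s = 26.8681

26.8681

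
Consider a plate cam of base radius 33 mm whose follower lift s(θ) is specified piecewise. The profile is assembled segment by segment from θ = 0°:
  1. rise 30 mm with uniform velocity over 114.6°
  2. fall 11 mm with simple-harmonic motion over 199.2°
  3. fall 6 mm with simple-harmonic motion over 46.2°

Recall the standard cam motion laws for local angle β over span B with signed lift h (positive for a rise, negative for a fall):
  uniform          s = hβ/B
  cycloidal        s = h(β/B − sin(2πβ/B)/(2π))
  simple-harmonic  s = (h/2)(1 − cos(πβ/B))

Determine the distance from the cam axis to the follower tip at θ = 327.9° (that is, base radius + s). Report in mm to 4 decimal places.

seg 1 [0°–114.6°] uniform, h=30: full span → s += 30 → s = 30.0000
seg 2 [114.6°–313.8°] simple-harmonic, h=-11: full span → s += -11 → s = 19.0000
seg 3 [313.8°–360°] simple-harmonic, h=-6: θ=327.9° here. β=14.1, B=46.2. -6/2·(1 − cos(π·0.3052)) = -1.2765 → s = 17.7235
radial distance = base radius + s = 33 + 17.7235 = 50.7235

50.7235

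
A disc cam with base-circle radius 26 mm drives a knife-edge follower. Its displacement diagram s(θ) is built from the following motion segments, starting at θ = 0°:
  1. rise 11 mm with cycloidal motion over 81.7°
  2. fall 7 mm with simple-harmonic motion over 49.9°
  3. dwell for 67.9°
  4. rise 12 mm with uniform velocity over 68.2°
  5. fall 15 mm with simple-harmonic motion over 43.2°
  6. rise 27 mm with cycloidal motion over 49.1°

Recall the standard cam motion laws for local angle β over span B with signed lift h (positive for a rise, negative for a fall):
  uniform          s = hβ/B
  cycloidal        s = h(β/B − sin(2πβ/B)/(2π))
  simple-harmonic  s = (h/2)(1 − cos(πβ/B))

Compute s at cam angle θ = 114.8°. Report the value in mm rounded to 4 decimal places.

seg 1 [0°–81.7°] cycloidal, h=11: full span → s += 11 → s = 11.0000
seg 2 [81.7°–131.6°] simple-harmonic, h=-7: θ=114.8° here. β=33.1, B=49.9. -7/2·(1 − cos(π·0.6633)) = -5.2181 → s = 5.7819

5.7819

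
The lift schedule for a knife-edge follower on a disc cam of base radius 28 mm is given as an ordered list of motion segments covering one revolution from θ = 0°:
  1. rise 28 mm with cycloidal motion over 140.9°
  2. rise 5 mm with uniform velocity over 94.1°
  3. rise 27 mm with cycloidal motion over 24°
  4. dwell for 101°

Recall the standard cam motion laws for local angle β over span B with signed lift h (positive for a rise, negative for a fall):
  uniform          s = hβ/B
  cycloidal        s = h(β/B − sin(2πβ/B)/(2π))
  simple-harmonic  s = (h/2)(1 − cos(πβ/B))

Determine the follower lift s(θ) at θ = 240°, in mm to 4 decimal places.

seg 1 [0°–140.9°] cycloidal, h=28: full span → s += 28 → s = 28.0000
seg 2 [140.9°–235°] uniform, h=5: full span → s += 5 → s = 33.0000
seg 3 [235°–259°] cycloidal, h=27: θ=240° here. β=5, B=24. 27·(0.2083 − sin(2π·0.2083)/(2π)) = 1.4742 → s = 34.4742

34.4742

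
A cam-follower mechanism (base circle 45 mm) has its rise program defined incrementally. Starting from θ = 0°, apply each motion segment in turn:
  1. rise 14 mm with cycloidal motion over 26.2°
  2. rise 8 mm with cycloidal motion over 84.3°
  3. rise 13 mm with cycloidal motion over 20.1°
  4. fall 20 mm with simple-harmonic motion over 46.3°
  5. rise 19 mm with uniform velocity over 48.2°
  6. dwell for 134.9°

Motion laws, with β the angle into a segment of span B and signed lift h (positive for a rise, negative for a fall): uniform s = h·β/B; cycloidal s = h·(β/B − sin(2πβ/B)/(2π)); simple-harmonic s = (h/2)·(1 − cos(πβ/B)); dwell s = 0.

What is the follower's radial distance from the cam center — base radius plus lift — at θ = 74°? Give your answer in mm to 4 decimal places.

seg 1 [0°–26.2°] cycloidal, h=14: full span → s += 14 → s = 14.0000
seg 2 [26.2°–110.5°] cycloidal, h=8: θ=74° here. β=47.8, B=84.3. 8·(0.5670 − sin(2π·0.5670)/(2π)) = 5.0567 → s = 19.0567
radial distance = base radius + s = 45 + 19.0567 = 64.0567

64.0567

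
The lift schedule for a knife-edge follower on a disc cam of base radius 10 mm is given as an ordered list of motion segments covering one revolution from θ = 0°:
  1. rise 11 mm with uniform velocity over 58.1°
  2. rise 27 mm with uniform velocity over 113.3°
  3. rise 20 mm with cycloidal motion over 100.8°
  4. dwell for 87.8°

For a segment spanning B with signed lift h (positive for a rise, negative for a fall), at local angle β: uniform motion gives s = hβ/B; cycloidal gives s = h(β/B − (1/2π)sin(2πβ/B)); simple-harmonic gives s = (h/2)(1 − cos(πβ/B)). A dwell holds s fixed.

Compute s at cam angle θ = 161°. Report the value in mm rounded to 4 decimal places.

seg 1 [0°–58.1°] uniform, h=11: full span → s += 11 → s = 11.0000
seg 2 [58.1°–171.4°] uniform, h=27: θ=161° here. β=102.9, B=113.3. 27·102.9/113.3 = 24.5216 → s = 35.5216

35.5216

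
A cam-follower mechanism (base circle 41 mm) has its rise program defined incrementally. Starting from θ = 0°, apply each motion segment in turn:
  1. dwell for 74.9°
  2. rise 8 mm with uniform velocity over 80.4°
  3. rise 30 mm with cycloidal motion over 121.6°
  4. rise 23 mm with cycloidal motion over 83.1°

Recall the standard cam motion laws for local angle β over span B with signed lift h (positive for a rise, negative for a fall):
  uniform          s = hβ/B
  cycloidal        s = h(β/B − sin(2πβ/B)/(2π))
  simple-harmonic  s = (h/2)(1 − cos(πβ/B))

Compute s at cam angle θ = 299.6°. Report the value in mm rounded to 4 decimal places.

seg 1 [0°–74.9°] dwell: s stays 0.0000
seg 2 [74.9°–155.3°] uniform, h=8: full span → s += 8 → s = 8.0000
seg 3 [155.3°–276.9°] cycloidal, h=30: full span → s += 30 → s = 38.0000
seg 4 [276.9°–360°] cycloidal, h=23: θ=299.6° here. β=22.7, B=83.1. 23·(0.2732 − sin(2π·0.2732)/(2π)) = 2.6609 → s = 40.6609

40.6609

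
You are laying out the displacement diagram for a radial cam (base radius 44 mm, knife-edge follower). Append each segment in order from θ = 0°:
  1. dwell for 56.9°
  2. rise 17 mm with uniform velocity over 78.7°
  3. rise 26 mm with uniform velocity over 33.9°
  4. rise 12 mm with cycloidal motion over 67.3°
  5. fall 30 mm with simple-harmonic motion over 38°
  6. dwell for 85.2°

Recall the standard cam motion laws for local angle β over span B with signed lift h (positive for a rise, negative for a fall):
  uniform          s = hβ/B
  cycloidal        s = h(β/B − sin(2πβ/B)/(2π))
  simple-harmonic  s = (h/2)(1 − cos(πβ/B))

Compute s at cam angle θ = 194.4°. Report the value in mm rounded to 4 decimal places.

seg 1 [0°–56.9°] dwell: s stays 0.0000
seg 2 [56.9°–135.6°] uniform, h=17: full span → s += 17 → s = 17.0000
seg 3 [135.6°–169.5°] uniform, h=26: full span → s += 26 → s = 43.0000
seg 4 [169.5°–236.8°] cycloidal, h=12: θ=194.4° here. β=24.9, B=67.3. 12·(0.3700 − sin(2π·0.3700)/(2π)) = 3.0475 → s = 46.0475

46.0475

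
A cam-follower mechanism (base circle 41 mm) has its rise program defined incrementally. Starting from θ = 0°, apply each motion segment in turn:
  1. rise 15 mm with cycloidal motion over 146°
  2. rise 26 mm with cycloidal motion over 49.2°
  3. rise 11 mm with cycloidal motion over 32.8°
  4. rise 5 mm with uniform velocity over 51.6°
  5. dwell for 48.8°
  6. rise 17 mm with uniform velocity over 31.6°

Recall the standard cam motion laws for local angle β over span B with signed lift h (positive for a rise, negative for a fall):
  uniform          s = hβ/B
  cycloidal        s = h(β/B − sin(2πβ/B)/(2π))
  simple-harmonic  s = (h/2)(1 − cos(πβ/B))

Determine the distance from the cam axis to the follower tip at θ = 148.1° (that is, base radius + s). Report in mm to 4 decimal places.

seg 1 [0°–146°] cycloidal, h=15: full span → s += 15 → s = 15.0000
seg 2 [146°–195.2°] cycloidal, h=26: θ=148.1° here. β=2.1, B=49.2. 26·(0.0427 − sin(2π·0.0427)/(2π)) = 0.0133 → s = 15.0133
radial distance = base radius + s = 41 + 15.0133 = 56.0133

56.0133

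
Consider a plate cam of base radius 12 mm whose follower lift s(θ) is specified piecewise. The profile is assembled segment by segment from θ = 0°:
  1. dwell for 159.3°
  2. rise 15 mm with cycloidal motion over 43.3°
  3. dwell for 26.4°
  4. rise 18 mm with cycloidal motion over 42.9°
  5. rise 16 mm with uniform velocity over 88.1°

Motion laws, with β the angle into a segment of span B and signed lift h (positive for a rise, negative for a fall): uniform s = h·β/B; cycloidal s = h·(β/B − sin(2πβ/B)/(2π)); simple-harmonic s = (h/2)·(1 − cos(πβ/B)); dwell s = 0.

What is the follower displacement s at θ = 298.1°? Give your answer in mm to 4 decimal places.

seg 1 [0°–159.3°] dwell: s stays 0.0000
seg 2 [159.3°–202.6°] cycloidal, h=15: full span → s += 15 → s = 15.0000
seg 3 [202.6°–229°] dwell: s stays 15.0000
seg 4 [229°–271.9°] cycloidal, h=18: full span → s += 18 → s = 33.0000
seg 5 [271.9°–360°] uniform, h=16: θ=298.1° here. β=26.2, B=88.1. 16·26.2/88.1 = 4.7582 → s = 37.7582

37.7582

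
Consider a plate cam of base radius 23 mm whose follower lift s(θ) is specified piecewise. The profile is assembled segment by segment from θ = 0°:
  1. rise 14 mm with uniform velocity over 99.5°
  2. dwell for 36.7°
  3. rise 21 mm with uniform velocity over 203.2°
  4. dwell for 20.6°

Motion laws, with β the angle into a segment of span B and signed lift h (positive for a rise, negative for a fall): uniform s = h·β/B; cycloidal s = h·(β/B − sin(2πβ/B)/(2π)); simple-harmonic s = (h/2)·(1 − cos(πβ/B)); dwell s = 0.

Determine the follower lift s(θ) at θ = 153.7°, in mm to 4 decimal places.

seg 1 [0°–99.5°] uniform, h=14: full span → s += 14 → s = 14.0000
seg 2 [99.5°–136.2°] dwell: s stays 14.0000
seg 3 [136.2°–339.4°] uniform, h=21: θ=153.7° here. β=17.5, B=203.2. 21·17.5/203.2 = 1.8086 → s = 15.8086

15.8086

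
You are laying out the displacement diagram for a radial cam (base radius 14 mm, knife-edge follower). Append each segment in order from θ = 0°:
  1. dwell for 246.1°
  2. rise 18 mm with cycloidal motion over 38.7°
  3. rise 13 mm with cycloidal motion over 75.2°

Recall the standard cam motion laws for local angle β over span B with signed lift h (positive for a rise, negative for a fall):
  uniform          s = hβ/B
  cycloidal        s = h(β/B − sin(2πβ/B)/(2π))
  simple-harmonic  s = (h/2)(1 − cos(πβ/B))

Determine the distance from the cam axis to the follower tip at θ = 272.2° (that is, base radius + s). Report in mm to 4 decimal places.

seg 1 [0°–246.1°] dwell: s stays 0.0000
seg 2 [246.1°–284.8°] cycloidal, h=18: θ=272.2° here. β=26.1, B=38.7. 18·(0.6744 − sin(2π·0.6744)/(2π)) = 14.6873 → s = 14.6873
radial distance = base radius + s = 14 + 14.6873 = 28.6873

28.6873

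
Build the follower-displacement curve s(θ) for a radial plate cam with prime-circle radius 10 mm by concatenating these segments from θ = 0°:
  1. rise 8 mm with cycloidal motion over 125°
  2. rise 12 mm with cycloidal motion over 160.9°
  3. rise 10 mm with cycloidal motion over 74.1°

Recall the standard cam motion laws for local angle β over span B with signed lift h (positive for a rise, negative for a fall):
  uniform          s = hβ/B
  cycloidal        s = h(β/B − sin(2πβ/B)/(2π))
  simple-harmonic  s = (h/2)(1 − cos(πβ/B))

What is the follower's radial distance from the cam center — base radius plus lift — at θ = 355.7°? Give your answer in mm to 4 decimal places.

seg 1 [0°–125°] cycloidal, h=8: full span → s += 8 → s = 8.0000
seg 2 [125°–285.9°] cycloidal, h=12: full span → s += 12 → s = 20.0000
seg 3 [285.9°–360°] cycloidal, h=10: θ=355.7° here. β=69.8, B=74.1. 10·(0.9420 − sin(2π·0.9420)/(2π)) = 9.9872 → s = 29.9872
radial distance = base radius + s = 10 + 29.9872 = 39.9872

39.9872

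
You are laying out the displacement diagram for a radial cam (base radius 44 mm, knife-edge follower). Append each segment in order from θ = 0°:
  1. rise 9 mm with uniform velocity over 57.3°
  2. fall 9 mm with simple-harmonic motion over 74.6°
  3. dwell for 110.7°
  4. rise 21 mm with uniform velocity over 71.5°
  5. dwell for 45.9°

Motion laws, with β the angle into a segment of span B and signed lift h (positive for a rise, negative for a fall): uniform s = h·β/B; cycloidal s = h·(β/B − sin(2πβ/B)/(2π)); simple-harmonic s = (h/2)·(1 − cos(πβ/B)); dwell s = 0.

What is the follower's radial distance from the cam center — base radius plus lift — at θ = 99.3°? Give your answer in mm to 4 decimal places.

seg 1 [0°–57.3°] uniform, h=9: full span → s += 9 → s = 9.0000
seg 2 [57.3°–131.9°] simple-harmonic, h=-9: θ=99.3° here. β=42, B=74.6. -9/2·(1 − cos(π·0.5630)) = -5.3849 → s = 3.6151
radial distance = base radius + s = 44 + 3.6151 = 47.6151

47.6151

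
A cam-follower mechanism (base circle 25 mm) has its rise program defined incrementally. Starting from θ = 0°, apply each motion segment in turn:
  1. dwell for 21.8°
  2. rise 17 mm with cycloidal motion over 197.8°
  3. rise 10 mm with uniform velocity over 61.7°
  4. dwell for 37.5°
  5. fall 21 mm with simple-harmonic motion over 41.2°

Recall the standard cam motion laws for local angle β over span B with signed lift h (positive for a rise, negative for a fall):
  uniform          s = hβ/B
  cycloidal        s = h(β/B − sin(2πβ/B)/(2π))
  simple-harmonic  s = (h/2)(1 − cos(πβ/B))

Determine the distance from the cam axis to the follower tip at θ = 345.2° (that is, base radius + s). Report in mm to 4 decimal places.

seg 1 [0°–21.8°] dwell: s stays 0.0000
seg 2 [21.8°–219.6°] cycloidal, h=17: full span → s += 17 → s = 17.0000
seg 3 [219.6°–281.3°] uniform, h=10: full span → s += 10 → s = 27.0000
seg 4 [281.3°–318.8°] dwell: s stays 27.0000
seg 5 [318.8°–360°] simple-harmonic, h=-21: θ=345.2° here. β=26.4, B=41.2. -21/2·(1 − cos(π·0.6408)) = -14.9939 → s = 12.0061
radial distance = base radius + s = 25 + 12.0061 = 37.0061

37.0061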